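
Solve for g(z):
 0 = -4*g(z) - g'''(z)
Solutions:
 g(z) = C3*exp(-2^(2/3)*z) + (C1*sin(2^(2/3)*sqrt(3)*z/2) + C2*cos(2^(2/3)*sqrt(3)*z/2))*exp(2^(2/3)*z/2)


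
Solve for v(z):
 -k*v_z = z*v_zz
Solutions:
 v(z) = C1 + z^(1 - re(k))*(C2*sin(log(z)*Abs(im(k))) + C3*cos(log(z)*im(k)))


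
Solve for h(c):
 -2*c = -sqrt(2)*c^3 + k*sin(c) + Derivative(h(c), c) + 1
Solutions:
 h(c) = C1 + sqrt(2)*c^4/4 - c^2 - c + k*cos(c)


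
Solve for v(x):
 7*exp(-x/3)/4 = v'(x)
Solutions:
 v(x) = C1 - 21*exp(-x/3)/4


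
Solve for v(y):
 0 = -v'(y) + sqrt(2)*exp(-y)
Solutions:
 v(y) = C1 - sqrt(2)*exp(-y)


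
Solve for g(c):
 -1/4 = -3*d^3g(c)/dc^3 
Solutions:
 g(c) = C1 + C2*c + C3*c^2 + c^3/72


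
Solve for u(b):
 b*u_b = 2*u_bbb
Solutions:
 u(b) = C1 + Integral(C2*airyai(2^(2/3)*b/2) + C3*airybi(2^(2/3)*b/2), b)


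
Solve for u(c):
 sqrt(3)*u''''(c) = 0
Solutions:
 u(c) = C1 + C2*c + C3*c^2 + C4*c^3


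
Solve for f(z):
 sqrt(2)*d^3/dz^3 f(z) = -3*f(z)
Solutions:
 f(z) = C3*exp(-2^(5/6)*3^(1/3)*z/2) + (C1*sin(6^(5/6)*z/4) + C2*cos(6^(5/6)*z/4))*exp(2^(5/6)*3^(1/3)*z/4)


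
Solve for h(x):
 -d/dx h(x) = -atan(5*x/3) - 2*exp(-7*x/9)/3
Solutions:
 h(x) = C1 + x*atan(5*x/3) - 3*log(25*x^2 + 9)/10 - 6*exp(-7*x/9)/7


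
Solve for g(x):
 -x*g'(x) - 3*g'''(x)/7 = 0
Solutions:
 g(x) = C1 + Integral(C2*airyai(-3^(2/3)*7^(1/3)*x/3) + C3*airybi(-3^(2/3)*7^(1/3)*x/3), x)


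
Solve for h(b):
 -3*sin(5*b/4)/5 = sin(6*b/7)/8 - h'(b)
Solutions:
 h(b) = C1 - 7*cos(6*b/7)/48 - 12*cos(5*b/4)/25


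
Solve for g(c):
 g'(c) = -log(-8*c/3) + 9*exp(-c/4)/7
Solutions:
 g(c) = C1 - c*log(-c) + c*(-3*log(2) + 1 + log(3)) - 36*exp(-c/4)/7


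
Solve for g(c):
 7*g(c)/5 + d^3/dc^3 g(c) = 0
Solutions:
 g(c) = C3*exp(-5^(2/3)*7^(1/3)*c/5) + (C1*sin(sqrt(3)*5^(2/3)*7^(1/3)*c/10) + C2*cos(sqrt(3)*5^(2/3)*7^(1/3)*c/10))*exp(5^(2/3)*7^(1/3)*c/10)


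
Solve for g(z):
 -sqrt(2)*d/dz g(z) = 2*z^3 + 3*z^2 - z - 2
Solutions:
 g(z) = C1 - sqrt(2)*z^4/4 - sqrt(2)*z^3/2 + sqrt(2)*z^2/4 + sqrt(2)*z


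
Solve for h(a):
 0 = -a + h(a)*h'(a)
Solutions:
 h(a) = -sqrt(C1 + a^2)
 h(a) = sqrt(C1 + a^2)


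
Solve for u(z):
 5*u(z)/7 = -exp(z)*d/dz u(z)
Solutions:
 u(z) = C1*exp(5*exp(-z)/7)


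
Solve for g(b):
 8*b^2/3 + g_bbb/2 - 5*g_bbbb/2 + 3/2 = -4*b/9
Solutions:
 g(b) = C1 + C2*b + C3*b^2 + C4*exp(b/5) - 4*b^5/45 - 61*b^4/27 - 2467*b^3/54


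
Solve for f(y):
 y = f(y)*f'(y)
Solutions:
 f(y) = -sqrt(C1 + y^2)
 f(y) = sqrt(C1 + y^2)


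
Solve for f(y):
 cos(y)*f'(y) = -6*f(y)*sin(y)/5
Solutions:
 f(y) = C1*cos(y)^(6/5)


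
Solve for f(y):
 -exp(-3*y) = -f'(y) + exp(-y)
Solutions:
 f(y) = C1 - exp(-y) - exp(-3*y)/3


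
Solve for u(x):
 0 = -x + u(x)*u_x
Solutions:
 u(x) = -sqrt(C1 + x^2)
 u(x) = sqrt(C1 + x^2)


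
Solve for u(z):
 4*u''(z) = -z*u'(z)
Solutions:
 u(z) = C1 + C2*erf(sqrt(2)*z/4)


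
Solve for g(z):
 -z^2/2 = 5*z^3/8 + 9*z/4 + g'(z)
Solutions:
 g(z) = C1 - 5*z^4/32 - z^3/6 - 9*z^2/8


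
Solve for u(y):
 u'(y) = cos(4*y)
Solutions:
 u(y) = C1 + sin(4*y)/4


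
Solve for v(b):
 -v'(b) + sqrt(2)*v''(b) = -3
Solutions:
 v(b) = C1 + C2*exp(sqrt(2)*b/2) + 3*b


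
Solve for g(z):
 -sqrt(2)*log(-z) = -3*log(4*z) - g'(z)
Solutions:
 g(z) = C1 - z*(3 - sqrt(2))*log(z) + z*(-6*log(2) - sqrt(2) + 3 + sqrt(2)*I*pi)


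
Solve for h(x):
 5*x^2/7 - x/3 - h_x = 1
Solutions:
 h(x) = C1 + 5*x^3/21 - x^2/6 - x


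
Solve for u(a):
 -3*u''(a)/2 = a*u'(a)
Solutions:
 u(a) = C1 + C2*erf(sqrt(3)*a/3)


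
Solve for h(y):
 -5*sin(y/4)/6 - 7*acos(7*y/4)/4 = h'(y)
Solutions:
 h(y) = C1 - 7*y*acos(7*y/4)/4 + sqrt(16 - 49*y^2)/4 + 10*cos(y/4)/3


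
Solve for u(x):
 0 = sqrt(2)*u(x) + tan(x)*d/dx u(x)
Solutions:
 u(x) = C1/sin(x)^(sqrt(2))


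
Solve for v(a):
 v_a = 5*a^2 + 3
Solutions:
 v(a) = C1 + 5*a^3/3 + 3*a


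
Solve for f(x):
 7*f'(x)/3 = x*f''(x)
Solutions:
 f(x) = C1 + C2*x^(10/3)


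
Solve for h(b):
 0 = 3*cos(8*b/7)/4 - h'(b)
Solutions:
 h(b) = C1 + 21*sin(8*b/7)/32


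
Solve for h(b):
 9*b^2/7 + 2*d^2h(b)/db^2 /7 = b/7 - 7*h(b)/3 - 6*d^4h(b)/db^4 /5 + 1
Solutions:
 h(b) = -27*b^2/49 + 3*b/49 + (C1*sin(2^(3/4)*sqrt(3)*35^(1/4)*b*cos(atan(sqrt(3405)/5)/2)/6) + C2*cos(2^(3/4)*sqrt(3)*35^(1/4)*b*cos(atan(sqrt(3405)/5)/2)/6))*exp(-2^(3/4)*sqrt(3)*35^(1/4)*b*sin(atan(sqrt(3405)/5)/2)/6) + (C3*sin(2^(3/4)*sqrt(3)*35^(1/4)*b*cos(atan(sqrt(3405)/5)/2)/6) + C4*cos(2^(3/4)*sqrt(3)*35^(1/4)*b*cos(atan(sqrt(3405)/5)/2)/6))*exp(2^(3/4)*sqrt(3)*35^(1/4)*b*sin(atan(sqrt(3405)/5)/2)/6) + 1353/2401


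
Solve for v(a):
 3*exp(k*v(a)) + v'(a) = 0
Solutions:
 v(a) = Piecewise((log(1/(C1*k + 3*a*k))/k, Ne(k, 0)), (nan, True))
 v(a) = Piecewise((C1 - 3*a, Eq(k, 0)), (nan, True))


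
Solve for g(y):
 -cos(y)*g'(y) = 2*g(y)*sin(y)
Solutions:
 g(y) = C1*cos(y)^2


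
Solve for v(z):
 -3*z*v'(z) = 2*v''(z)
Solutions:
 v(z) = C1 + C2*erf(sqrt(3)*z/2)


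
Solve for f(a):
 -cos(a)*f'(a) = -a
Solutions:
 f(a) = C1 + Integral(a/cos(a), a)


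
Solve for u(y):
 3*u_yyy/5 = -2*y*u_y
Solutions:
 u(y) = C1 + Integral(C2*airyai(-10^(1/3)*3^(2/3)*y/3) + C3*airybi(-10^(1/3)*3^(2/3)*y/3), y)


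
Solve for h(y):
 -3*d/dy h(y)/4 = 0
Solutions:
 h(y) = C1


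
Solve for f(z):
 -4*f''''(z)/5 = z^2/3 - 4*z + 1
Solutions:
 f(z) = C1 + C2*z + C3*z^2 + C4*z^3 - z^6/864 + z^5/24 - 5*z^4/96


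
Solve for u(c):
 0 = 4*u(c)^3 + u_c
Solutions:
 u(c) = -sqrt(2)*sqrt(-1/(C1 - 4*c))/2
 u(c) = sqrt(2)*sqrt(-1/(C1 - 4*c))/2


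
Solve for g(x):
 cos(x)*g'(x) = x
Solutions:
 g(x) = C1 + Integral(x/cos(x), x)


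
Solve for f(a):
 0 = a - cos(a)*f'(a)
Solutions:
 f(a) = C1 + Integral(a/cos(a), a)


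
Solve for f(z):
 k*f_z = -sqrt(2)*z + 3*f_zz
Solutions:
 f(z) = C1 + C2*exp(k*z/3) - sqrt(2)*z^2/(2*k) - 3*sqrt(2)*z/k^2


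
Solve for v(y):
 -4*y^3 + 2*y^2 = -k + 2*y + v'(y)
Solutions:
 v(y) = C1 + k*y - y^4 + 2*y^3/3 - y^2


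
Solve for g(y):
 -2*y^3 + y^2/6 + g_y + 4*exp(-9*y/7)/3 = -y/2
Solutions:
 g(y) = C1 + y^4/2 - y^3/18 - y^2/4 + 28*exp(-9*y/7)/27


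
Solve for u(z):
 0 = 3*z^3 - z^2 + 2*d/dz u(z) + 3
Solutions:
 u(z) = C1 - 3*z^4/8 + z^3/6 - 3*z/2


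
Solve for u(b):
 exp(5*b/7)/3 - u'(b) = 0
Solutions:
 u(b) = C1 + 7*exp(5*b/7)/15


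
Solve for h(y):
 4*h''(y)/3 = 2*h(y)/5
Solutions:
 h(y) = C1*exp(-sqrt(30)*y/10) + C2*exp(sqrt(30)*y/10)


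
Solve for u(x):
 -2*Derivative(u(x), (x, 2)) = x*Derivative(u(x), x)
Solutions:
 u(x) = C1 + C2*erf(x/2)


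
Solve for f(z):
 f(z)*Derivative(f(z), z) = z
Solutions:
 f(z) = -sqrt(C1 + z^2)
 f(z) = sqrt(C1 + z^2)


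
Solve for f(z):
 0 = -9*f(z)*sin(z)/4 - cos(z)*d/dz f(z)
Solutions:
 f(z) = C1*cos(z)^(9/4)


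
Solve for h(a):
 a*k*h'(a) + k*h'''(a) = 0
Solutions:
 h(a) = C1 + Integral(C2*airyai(-a) + C3*airybi(-a), a)


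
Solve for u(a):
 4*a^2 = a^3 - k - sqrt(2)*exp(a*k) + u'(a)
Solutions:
 u(a) = C1 - a^4/4 + 4*a^3/3 + a*k + sqrt(2)*exp(a*k)/k


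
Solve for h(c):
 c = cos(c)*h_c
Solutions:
 h(c) = C1 + Integral(c/cos(c), c)


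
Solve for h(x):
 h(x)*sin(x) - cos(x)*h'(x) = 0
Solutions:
 h(x) = C1/cos(x)


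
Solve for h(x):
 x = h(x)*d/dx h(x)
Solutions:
 h(x) = -sqrt(C1 + x^2)
 h(x) = sqrt(C1 + x^2)


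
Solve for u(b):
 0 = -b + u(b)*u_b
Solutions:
 u(b) = -sqrt(C1 + b^2)
 u(b) = sqrt(C1 + b^2)


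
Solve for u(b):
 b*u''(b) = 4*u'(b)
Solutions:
 u(b) = C1 + C2*b^5


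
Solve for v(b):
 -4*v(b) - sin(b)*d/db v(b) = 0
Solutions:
 v(b) = C1*(cos(b)^2 + 2*cos(b) + 1)/(cos(b)^2 - 2*cos(b) + 1)


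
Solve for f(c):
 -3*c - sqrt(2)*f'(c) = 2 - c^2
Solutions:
 f(c) = C1 + sqrt(2)*c^3/6 - 3*sqrt(2)*c^2/4 - sqrt(2)*c


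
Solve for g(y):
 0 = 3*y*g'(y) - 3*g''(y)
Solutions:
 g(y) = C1 + C2*erfi(sqrt(2)*y/2)


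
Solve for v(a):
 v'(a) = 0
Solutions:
 v(a) = C1


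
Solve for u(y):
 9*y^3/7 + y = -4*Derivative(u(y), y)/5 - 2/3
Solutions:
 u(y) = C1 - 45*y^4/112 - 5*y^2/8 - 5*y/6


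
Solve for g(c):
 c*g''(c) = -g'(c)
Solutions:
 g(c) = C1 + C2*log(c)


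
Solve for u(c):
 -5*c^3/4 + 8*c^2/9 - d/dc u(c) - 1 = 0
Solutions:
 u(c) = C1 - 5*c^4/16 + 8*c^3/27 - c


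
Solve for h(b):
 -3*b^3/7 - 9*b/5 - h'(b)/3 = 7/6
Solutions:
 h(b) = C1 - 9*b^4/28 - 27*b^2/10 - 7*b/2


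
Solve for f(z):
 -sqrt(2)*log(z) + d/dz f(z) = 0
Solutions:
 f(z) = C1 + sqrt(2)*z*log(z) - sqrt(2)*z


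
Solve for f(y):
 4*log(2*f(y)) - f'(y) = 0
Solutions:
 -Integral(1/(log(_y) + log(2)), (_y, f(y)))/4 = C1 - y


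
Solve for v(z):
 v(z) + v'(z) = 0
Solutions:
 v(z) = C1*exp(-z)


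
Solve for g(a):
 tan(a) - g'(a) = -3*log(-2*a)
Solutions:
 g(a) = C1 + 3*a*log(-a) - 3*a + 3*a*log(2) - log(cos(a))


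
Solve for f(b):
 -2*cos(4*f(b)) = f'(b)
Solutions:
 f(b) = -asin((C1 + exp(16*b))/(C1 - exp(16*b)))/4 + pi/4
 f(b) = asin((C1 + exp(16*b))/(C1 - exp(16*b)))/4


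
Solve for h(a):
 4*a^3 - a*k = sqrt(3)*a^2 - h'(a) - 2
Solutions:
 h(a) = C1 - a^4 + sqrt(3)*a^3/3 + a^2*k/2 - 2*a


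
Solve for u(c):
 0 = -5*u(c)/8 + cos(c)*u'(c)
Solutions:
 u(c) = C1*(sin(c) + 1)^(5/16)/(sin(c) - 1)^(5/16)


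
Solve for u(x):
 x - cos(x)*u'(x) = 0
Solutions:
 u(x) = C1 + Integral(x/cos(x), x)


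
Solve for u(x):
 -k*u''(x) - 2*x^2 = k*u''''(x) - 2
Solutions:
 u(x) = C1 + C2*x + C3*exp(-I*x) + C4*exp(I*x) - x^4/(6*k) + 3*x^2/k


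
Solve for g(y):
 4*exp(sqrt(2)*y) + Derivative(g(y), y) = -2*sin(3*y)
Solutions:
 g(y) = C1 - 2*sqrt(2)*exp(sqrt(2)*y) + 2*cos(3*y)/3


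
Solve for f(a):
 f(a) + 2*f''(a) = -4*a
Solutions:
 f(a) = C1*sin(sqrt(2)*a/2) + C2*cos(sqrt(2)*a/2) - 4*a


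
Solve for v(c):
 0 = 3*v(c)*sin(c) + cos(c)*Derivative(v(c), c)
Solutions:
 v(c) = C1*cos(c)^3


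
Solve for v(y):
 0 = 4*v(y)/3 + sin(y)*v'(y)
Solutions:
 v(y) = C1*(cos(y) + 1)^(2/3)/(cos(y) - 1)^(2/3)


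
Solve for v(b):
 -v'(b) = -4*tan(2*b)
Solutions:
 v(b) = C1 - 2*log(cos(2*b))


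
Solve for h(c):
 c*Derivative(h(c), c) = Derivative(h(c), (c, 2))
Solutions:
 h(c) = C1 + C2*erfi(sqrt(2)*c/2)


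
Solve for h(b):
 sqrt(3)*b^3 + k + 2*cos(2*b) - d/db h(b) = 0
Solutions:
 h(b) = C1 + sqrt(3)*b^4/4 + b*k + sin(2*b)


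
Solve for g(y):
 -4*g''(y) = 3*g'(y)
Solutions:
 g(y) = C1 + C2*exp(-3*y/4)


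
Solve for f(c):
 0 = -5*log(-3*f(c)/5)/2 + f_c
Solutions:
 -2*Integral(1/(log(-_y) - log(5) + log(3)), (_y, f(c)))/5 = C1 - c


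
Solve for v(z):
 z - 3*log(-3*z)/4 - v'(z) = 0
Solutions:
 v(z) = C1 + z^2/2 - 3*z*log(-z)/4 + 3*z*(1 - log(3))/4


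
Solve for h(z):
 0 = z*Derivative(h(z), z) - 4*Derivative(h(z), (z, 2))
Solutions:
 h(z) = C1 + C2*erfi(sqrt(2)*z/4)


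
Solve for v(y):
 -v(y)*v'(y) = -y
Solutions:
 v(y) = -sqrt(C1 + y^2)
 v(y) = sqrt(C1 + y^2)


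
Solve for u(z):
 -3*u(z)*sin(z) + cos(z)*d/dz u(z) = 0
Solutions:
 u(z) = C1/cos(z)^3


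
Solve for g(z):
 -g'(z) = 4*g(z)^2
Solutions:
 g(z) = 1/(C1 + 4*z)


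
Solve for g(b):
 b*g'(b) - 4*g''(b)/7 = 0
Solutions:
 g(b) = C1 + C2*erfi(sqrt(14)*b/4)


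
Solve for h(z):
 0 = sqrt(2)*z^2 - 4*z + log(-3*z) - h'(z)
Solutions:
 h(z) = C1 + sqrt(2)*z^3/3 - 2*z^2 + z*log(-z) + z*(-1 + log(3))


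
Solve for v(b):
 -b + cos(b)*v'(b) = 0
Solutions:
 v(b) = C1 + Integral(b/cos(b), b)


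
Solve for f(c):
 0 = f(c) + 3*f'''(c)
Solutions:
 f(c) = C3*exp(-3^(2/3)*c/3) + (C1*sin(3^(1/6)*c/2) + C2*cos(3^(1/6)*c/2))*exp(3^(2/3)*c/6)


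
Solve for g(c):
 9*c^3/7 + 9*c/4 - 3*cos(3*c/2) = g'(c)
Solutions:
 g(c) = C1 + 9*c^4/28 + 9*c^2/8 - 2*sin(3*c/2)


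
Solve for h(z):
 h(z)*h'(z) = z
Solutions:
 h(z) = -sqrt(C1 + z^2)
 h(z) = sqrt(C1 + z^2)


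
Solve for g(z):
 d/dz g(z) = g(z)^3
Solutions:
 g(z) = -sqrt(2)*sqrt(-1/(C1 + z))/2
 g(z) = sqrt(2)*sqrt(-1/(C1 + z))/2


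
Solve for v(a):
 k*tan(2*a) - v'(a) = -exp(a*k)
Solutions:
 v(a) = C1 - k*log(cos(2*a))/2 + Piecewise((exp(a*k)/k, Ne(k, 0)), (a, True))


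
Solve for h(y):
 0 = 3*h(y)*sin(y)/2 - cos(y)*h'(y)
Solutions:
 h(y) = C1/cos(y)^(3/2)


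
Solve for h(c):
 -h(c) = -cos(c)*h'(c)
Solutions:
 h(c) = C1*sqrt(sin(c) + 1)/sqrt(sin(c) - 1)


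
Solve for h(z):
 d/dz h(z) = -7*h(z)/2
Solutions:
 h(z) = C1*exp(-7*z/2)


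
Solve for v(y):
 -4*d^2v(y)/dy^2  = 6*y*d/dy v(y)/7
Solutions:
 v(y) = C1 + C2*erf(sqrt(21)*y/14)


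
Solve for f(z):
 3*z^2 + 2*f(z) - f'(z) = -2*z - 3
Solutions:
 f(z) = C1*exp(2*z) - 3*z^2/2 - 5*z/2 - 11/4


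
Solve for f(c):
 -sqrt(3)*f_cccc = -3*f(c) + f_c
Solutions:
 f(c) = (C1/sqrt(exp(c*sqrt(-6^(2/3)*(1 + sqrt(1 + 256*sqrt(3)))^(1/3)/6 + 4*2^(1/3)*3^(5/6)/(3*(1 + sqrt(1 + 256*sqrt(3)))^(1/3)) + 2*sqrt(2)/sqrt(-8*2^(1/3)*3^(5/6)/(1 + sqrt(1 + 256*sqrt(3)))^(1/3) + 6^(2/3)*(1 + sqrt(1 + 256*sqrt(3)))^(1/3))))) + C2*sqrt(exp(c*sqrt(-6^(2/3)*(1 + sqrt(1 + 256*sqrt(3)))^(1/3)/6 + 4*2^(1/3)*3^(5/6)/(3*(1 + sqrt(1 + 256*sqrt(3)))^(1/3)) + 2*sqrt(2)/sqrt(-8*2^(1/3)*3^(5/6)/(1 + sqrt(1 + 256*sqrt(3)))^(1/3) + 6^(2/3)*(1 + sqrt(1 + 256*sqrt(3)))^(1/3))))))*exp(-sqrt(6)*c*sqrt(-8*2^(1/3)*3^(5/6)/(1 + sqrt(1 + 256*sqrt(3)))^(1/3) + 6^(2/3)*(1 + sqrt(1 + 256*sqrt(3)))^(1/3))/12) + (C3*sin(c*sqrt(-4*2^(1/3)*3^(5/6)/(3*(1 + sqrt(1 + 256*sqrt(3)))^(1/3)) + 6^(2/3)*(1 + sqrt(1 + 256*sqrt(3)))^(1/3)/6 + 2*sqrt(2)/sqrt(-8*2^(1/3)*3^(5/6)/(1 + sqrt(1 + 256*sqrt(3)))^(1/3) + 6^(2/3)*(1 + sqrt(1 + 256*sqrt(3)))^(1/3)))/2) + C4*cos(c*sqrt(-4*2^(1/3)*3^(5/6)/(3*(1 + sqrt(1 + 256*sqrt(3)))^(1/3)) + 6^(2/3)*(1 + sqrt(1 + 256*sqrt(3)))^(1/3)/6 + 2*sqrt(2)/sqrt(-8*2^(1/3)*3^(5/6)/(1 + sqrt(1 + 256*sqrt(3)))^(1/3) + 6^(2/3)*(1 + sqrt(1 + 256*sqrt(3)))^(1/3)))/2))*exp(sqrt(6)*c*sqrt(-8*2^(1/3)*3^(5/6)/(1 + sqrt(1 + 256*sqrt(3)))^(1/3) + 6^(2/3)*(1 + sqrt(1 + 256*sqrt(3)))^(1/3))/12)


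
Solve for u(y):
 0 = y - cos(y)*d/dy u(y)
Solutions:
 u(y) = C1 + Integral(y/cos(y), y)


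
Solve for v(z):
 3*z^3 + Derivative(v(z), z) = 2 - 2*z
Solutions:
 v(z) = C1 - 3*z^4/4 - z^2 + 2*z


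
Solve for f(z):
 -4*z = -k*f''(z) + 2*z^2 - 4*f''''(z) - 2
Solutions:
 f(z) = C1 + C2*z + C3*exp(-z*sqrt(-k)/2) + C4*exp(z*sqrt(-k)/2) + z^4/(6*k) + 2*z^3/(3*k) + z^2*(-1 - 8/k)/k


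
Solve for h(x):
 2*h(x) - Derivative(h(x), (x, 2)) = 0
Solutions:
 h(x) = C1*exp(-sqrt(2)*x) + C2*exp(sqrt(2)*x)


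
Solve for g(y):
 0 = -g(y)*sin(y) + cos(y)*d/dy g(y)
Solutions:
 g(y) = C1/cos(y)


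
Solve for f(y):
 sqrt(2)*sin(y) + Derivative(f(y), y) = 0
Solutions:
 f(y) = C1 + sqrt(2)*cos(y)


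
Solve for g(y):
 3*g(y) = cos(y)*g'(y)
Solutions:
 g(y) = C1*(sin(y) + 1)^(3/2)/(sin(y) - 1)^(3/2)


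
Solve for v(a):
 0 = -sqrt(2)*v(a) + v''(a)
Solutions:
 v(a) = C1*exp(-2^(1/4)*a) + C2*exp(2^(1/4)*a)


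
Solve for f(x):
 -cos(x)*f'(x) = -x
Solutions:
 f(x) = C1 + Integral(x/cos(x), x)


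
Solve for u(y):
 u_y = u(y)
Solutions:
 u(y) = C1*exp(y)


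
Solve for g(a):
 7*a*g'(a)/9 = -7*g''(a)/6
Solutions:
 g(a) = C1 + C2*erf(sqrt(3)*a/3)


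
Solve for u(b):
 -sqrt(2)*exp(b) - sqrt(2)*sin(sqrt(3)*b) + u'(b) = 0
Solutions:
 u(b) = C1 + sqrt(2)*exp(b) - sqrt(6)*cos(sqrt(3)*b)/3


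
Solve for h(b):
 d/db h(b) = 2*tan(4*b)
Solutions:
 h(b) = C1 - log(cos(4*b))/2


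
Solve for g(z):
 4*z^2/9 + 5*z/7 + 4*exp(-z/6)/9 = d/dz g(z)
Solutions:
 g(z) = C1 + 4*z^3/27 + 5*z^2/14 - 8*exp(-z/6)/3


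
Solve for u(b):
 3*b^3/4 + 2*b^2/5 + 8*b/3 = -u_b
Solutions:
 u(b) = C1 - 3*b^4/16 - 2*b^3/15 - 4*b^2/3


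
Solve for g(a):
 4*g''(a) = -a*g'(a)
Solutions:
 g(a) = C1 + C2*erf(sqrt(2)*a/4)


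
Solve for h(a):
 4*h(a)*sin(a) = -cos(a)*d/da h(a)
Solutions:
 h(a) = C1*cos(a)^4


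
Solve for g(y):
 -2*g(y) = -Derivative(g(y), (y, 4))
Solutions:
 g(y) = C1*exp(-2^(1/4)*y) + C2*exp(2^(1/4)*y) + C3*sin(2^(1/4)*y) + C4*cos(2^(1/4)*y)


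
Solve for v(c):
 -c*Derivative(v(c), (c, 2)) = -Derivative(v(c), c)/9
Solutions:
 v(c) = C1 + C2*c^(10/9)


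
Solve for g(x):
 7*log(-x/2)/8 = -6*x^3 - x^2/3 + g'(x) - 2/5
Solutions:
 g(x) = C1 + 3*x^4/2 + x^3/9 + 7*x*log(-x)/8 + x*(-35*log(2) - 19)/40


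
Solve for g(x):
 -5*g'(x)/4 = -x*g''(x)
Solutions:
 g(x) = C1 + C2*x^(9/4)


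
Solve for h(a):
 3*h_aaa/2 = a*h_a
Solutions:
 h(a) = C1 + Integral(C2*airyai(2^(1/3)*3^(2/3)*a/3) + C3*airybi(2^(1/3)*3^(2/3)*a/3), a)


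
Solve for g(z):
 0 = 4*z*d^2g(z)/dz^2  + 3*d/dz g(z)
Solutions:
 g(z) = C1 + C2*z^(1/4)


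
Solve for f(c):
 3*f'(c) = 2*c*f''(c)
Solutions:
 f(c) = C1 + C2*c^(5/2)


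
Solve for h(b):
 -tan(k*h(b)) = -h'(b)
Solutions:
 h(b) = Piecewise((-asin(exp(C1*k + b*k))/k + pi/k, Ne(k, 0)), (nan, True))
 h(b) = Piecewise((asin(exp(C1*k + b*k))/k, Ne(k, 0)), (nan, True))


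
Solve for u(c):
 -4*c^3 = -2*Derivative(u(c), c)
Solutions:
 u(c) = C1 + c^4/2


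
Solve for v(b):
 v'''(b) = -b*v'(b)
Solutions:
 v(b) = C1 + Integral(C2*airyai(-b) + C3*airybi(-b), b)


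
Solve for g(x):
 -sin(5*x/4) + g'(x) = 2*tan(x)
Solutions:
 g(x) = C1 - 2*log(cos(x)) - 4*cos(5*x/4)/5


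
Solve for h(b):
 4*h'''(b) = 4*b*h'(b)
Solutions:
 h(b) = C1 + Integral(C2*airyai(b) + C3*airybi(b), b)


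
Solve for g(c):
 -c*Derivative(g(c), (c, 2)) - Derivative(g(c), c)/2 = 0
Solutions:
 g(c) = C1 + C2*sqrt(c)


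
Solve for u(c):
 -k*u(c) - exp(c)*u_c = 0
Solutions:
 u(c) = C1*exp(k*exp(-c))


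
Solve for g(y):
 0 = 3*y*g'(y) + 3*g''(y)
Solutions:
 g(y) = C1 + C2*erf(sqrt(2)*y/2)


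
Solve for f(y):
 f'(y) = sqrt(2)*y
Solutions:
 f(y) = C1 + sqrt(2)*y^2/2


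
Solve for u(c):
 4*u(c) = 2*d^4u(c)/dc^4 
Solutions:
 u(c) = C1*exp(-2^(1/4)*c) + C2*exp(2^(1/4)*c) + C3*sin(2^(1/4)*c) + C4*cos(2^(1/4)*c)


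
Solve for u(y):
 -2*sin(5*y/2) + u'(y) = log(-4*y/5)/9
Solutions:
 u(y) = C1 + y*log(-y)/9 - y*log(5)/9 - y/9 + 2*y*log(2)/9 - 4*cos(5*y/2)/5


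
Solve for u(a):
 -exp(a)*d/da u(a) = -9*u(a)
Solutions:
 u(a) = C1*exp(-9*exp(-a))


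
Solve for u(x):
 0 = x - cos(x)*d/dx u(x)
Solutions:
 u(x) = C1 + Integral(x/cos(x), x)


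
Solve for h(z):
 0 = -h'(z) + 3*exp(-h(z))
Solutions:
 h(z) = log(C1 + 3*z)


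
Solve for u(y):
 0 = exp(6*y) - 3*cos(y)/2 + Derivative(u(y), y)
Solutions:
 u(y) = C1 - exp(6*y)/6 + 3*sin(y)/2


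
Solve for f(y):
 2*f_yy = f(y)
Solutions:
 f(y) = C1*exp(-sqrt(2)*y/2) + C2*exp(sqrt(2)*y/2)


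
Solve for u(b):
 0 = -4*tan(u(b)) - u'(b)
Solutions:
 u(b) = pi - asin(C1*exp(-4*b))
 u(b) = asin(C1*exp(-4*b))


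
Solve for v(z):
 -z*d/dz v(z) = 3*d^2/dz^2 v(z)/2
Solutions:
 v(z) = C1 + C2*erf(sqrt(3)*z/3)


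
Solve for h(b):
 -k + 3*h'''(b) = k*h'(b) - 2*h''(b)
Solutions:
 h(b) = C1 + C2*exp(b*(sqrt(3*k + 1) - 1)/3) + C3*exp(-b*(sqrt(3*k + 1) + 1)/3) - b


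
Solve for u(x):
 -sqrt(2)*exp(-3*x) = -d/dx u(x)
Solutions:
 u(x) = C1 - sqrt(2)*exp(-3*x)/3


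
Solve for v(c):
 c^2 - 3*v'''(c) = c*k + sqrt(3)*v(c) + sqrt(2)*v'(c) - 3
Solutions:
 v(c) = C1*exp(c*(-2*2^(5/6)/(9*sqrt(3) + sqrt(8*sqrt(2) + 243))^(1/3) + 2^(2/3)*(9*sqrt(3) + sqrt(8*sqrt(2) + 243))^(1/3))/12)*sin(sqrt(3)*c*(2*2^(5/6)/(9*sqrt(3) + sqrt(8*sqrt(2) + 243))^(1/3) + 2^(2/3)*(9*sqrt(3) + sqrt(8*sqrt(2) + 243))^(1/3))/12) + C2*exp(c*(-2*2^(5/6)/(9*sqrt(3) + sqrt(8*sqrt(2) + 243))^(1/3) + 2^(2/3)*(9*sqrt(3) + sqrt(8*sqrt(2) + 243))^(1/3))/12)*cos(sqrt(3)*c*(2*2^(5/6)/(9*sqrt(3) + sqrt(8*sqrt(2) + 243))^(1/3) + 2^(2/3)*(9*sqrt(3) + sqrt(8*sqrt(2) + 243))^(1/3))/12) + C3*exp(-c*(-2*2^(5/6)/(9*sqrt(3) + sqrt(8*sqrt(2) + 243))^(1/3) + 2^(2/3)*(9*sqrt(3) + sqrt(8*sqrt(2) + 243))^(1/3))/6) + sqrt(3)*c^2/3 - sqrt(3)*c*k/3 - 2*sqrt(2)*c/3 + sqrt(2)*k/3 + 13*sqrt(3)/9


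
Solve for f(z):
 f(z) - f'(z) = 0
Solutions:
 f(z) = C1*exp(z)


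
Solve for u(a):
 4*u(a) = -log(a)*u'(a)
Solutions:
 u(a) = C1*exp(-4*li(a))


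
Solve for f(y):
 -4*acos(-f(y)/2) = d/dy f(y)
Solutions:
 Integral(1/acos(-_y/2), (_y, f(y))) = C1 - 4*y


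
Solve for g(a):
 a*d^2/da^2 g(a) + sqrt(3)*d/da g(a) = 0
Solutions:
 g(a) = C1 + C2*a^(1 - sqrt(3))


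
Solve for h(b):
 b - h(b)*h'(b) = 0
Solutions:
 h(b) = -sqrt(C1 + b^2)
 h(b) = sqrt(C1 + b^2)


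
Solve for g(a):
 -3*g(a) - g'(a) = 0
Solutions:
 g(a) = C1*exp(-3*a)


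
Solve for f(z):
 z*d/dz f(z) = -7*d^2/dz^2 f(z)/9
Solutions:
 f(z) = C1 + C2*erf(3*sqrt(14)*z/14)


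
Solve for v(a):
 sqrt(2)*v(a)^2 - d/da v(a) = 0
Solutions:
 v(a) = -1/(C1 + sqrt(2)*a)


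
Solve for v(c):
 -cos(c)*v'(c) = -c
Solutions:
 v(c) = C1 + Integral(c/cos(c), c)


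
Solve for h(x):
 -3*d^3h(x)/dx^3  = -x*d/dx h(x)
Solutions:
 h(x) = C1 + Integral(C2*airyai(3^(2/3)*x/3) + C3*airybi(3^(2/3)*x/3), x)


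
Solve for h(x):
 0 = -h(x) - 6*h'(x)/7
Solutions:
 h(x) = C1*exp(-7*x/6)


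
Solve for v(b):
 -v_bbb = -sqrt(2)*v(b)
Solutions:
 v(b) = C3*exp(2^(1/6)*b) + (C1*sin(2^(1/6)*sqrt(3)*b/2) + C2*cos(2^(1/6)*sqrt(3)*b/2))*exp(-2^(1/6)*b/2)


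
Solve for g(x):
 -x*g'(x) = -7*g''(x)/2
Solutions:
 g(x) = C1 + C2*erfi(sqrt(7)*x/7)


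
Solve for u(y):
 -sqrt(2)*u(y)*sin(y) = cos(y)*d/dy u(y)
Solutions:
 u(y) = C1*cos(y)^(sqrt(2))


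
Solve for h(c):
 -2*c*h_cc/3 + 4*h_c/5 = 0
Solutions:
 h(c) = C1 + C2*c^(11/5)


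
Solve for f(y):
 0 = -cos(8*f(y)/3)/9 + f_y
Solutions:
 -y/9 - 3*log(sin(8*f(y)/3) - 1)/16 + 3*log(sin(8*f(y)/3) + 1)/16 = C1


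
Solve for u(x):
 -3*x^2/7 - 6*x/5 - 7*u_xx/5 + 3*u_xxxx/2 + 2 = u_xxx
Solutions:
 u(x) = C1 + C2*x + C3*exp(x*(5 - sqrt(235))/15) + C4*exp(x*(5 + sqrt(235))/15) - 5*x^4/196 - 24*x^3/343 + 2575*x^2/4802


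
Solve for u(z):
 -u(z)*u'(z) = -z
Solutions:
 u(z) = -sqrt(C1 + z^2)
 u(z) = sqrt(C1 + z^2)


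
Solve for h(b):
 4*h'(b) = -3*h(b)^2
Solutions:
 h(b) = 4/(C1 + 3*b)


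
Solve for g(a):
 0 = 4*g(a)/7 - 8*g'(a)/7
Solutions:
 g(a) = C1*exp(a/2)


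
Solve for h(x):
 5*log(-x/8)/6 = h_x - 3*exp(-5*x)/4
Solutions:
 h(x) = C1 + 5*x*log(-x)/6 + 5*x*(-3*log(2) - 1)/6 - 3*exp(-5*x)/20


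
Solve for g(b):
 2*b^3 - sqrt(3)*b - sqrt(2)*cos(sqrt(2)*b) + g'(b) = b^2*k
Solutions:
 g(b) = C1 - b^4/2 + b^3*k/3 + sqrt(3)*b^2/2 + sin(sqrt(2)*b)


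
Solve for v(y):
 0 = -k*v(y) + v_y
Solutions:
 v(y) = C1*exp(k*y)


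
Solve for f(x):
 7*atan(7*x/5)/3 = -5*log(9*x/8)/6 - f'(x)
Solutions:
 f(x) = C1 - 5*x*log(x)/6 - 7*x*atan(7*x/5)/3 - 5*x*log(3)/3 + 5*x/6 + 5*x*log(2)/2 + 5*log(49*x^2 + 25)/6


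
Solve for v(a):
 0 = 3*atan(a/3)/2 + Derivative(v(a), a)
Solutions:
 v(a) = C1 - 3*a*atan(a/3)/2 + 9*log(a^2 + 9)/4


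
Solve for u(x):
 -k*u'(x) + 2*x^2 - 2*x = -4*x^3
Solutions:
 u(x) = C1 + x^4/k + 2*x^3/(3*k) - x^2/k


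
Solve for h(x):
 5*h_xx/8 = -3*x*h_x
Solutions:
 h(x) = C1 + C2*erf(2*sqrt(15)*x/5)


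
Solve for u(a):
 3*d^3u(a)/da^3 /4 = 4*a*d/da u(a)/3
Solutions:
 u(a) = C1 + Integral(C2*airyai(2*6^(1/3)*a/3) + C3*airybi(2*6^(1/3)*a/3), a)


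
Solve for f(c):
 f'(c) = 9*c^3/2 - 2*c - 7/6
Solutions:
 f(c) = C1 + 9*c^4/8 - c^2 - 7*c/6


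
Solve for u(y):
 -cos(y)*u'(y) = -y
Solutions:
 u(y) = C1 + Integral(y/cos(y), y)


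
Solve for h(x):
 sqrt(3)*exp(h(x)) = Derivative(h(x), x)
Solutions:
 h(x) = log(-1/(C1 + sqrt(3)*x))


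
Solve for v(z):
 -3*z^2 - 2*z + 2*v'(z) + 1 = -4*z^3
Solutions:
 v(z) = C1 - z^4/2 + z^3/2 + z^2/2 - z/2


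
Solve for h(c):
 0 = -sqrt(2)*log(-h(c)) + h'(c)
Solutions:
 -li(-h(c)) = C1 + sqrt(2)*c


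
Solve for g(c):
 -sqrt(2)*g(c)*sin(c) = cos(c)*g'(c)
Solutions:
 g(c) = C1*cos(c)^(sqrt(2))


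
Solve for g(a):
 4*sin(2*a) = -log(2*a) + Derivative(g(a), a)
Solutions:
 g(a) = C1 + a*log(a) - a + a*log(2) - 2*cos(2*a)


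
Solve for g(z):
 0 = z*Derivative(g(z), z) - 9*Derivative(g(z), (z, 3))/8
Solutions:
 g(z) = C1 + Integral(C2*airyai(2*3^(1/3)*z/3) + C3*airybi(2*3^(1/3)*z/3), z)


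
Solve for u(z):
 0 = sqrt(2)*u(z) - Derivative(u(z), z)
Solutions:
 u(z) = C1*exp(sqrt(2)*z)


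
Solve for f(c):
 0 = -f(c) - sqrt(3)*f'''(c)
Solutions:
 f(c) = C3*exp(-3^(5/6)*c/3) + (C1*sin(3^(1/3)*c/2) + C2*cos(3^(1/3)*c/2))*exp(3^(5/6)*c/6)


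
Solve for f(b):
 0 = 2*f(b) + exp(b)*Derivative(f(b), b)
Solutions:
 f(b) = C1*exp(2*exp(-b))


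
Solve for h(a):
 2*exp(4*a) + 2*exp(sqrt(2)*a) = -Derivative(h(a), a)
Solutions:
 h(a) = C1 - exp(4*a)/2 - sqrt(2)*exp(sqrt(2)*a)


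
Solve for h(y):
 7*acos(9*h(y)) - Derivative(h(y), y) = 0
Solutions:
 Integral(1/acos(9*_y), (_y, h(y))) = C1 + 7*y


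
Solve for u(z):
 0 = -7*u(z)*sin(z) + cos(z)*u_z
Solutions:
 u(z) = C1/cos(z)^7


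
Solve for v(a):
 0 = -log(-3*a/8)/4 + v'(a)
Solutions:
 v(a) = C1 + a*log(-a)/4 + a*(-3*log(2) - 1 + log(3))/4


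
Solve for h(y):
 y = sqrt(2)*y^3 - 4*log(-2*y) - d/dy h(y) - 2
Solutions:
 h(y) = C1 + sqrt(2)*y^4/4 - y^2/2 - 4*y*log(-y) + 2*y*(1 - 2*log(2))


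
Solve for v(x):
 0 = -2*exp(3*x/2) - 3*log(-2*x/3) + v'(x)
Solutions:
 v(x) = C1 + 3*x*log(-x) + 3*x*(-log(3) - 1 + log(2)) + 4*exp(3*x/2)/3


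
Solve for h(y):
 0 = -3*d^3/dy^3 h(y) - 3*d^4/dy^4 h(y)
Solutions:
 h(y) = C1 + C2*y + C3*y^2 + C4*exp(-y)


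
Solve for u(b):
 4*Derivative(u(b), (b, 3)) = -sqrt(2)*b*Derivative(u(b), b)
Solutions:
 u(b) = C1 + Integral(C2*airyai(-sqrt(2)*b/2) + C3*airybi(-sqrt(2)*b/2), b)


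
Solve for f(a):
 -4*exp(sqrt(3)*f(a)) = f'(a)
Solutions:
 f(a) = sqrt(3)*(2*log(1/(C1 + 4*a)) - log(3))/6


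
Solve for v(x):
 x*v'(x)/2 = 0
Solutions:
 v(x) = C1


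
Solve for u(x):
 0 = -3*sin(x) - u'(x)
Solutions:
 u(x) = C1 + 3*cos(x)


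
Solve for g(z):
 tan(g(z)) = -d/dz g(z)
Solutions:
 g(z) = pi - asin(C1*exp(-z))
 g(z) = asin(C1*exp(-z))


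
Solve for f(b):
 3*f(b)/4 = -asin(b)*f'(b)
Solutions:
 f(b) = C1*exp(-3*Integral(1/asin(b), b)/4)


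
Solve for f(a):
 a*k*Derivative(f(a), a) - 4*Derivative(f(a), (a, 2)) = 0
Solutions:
 f(a) = Piecewise((-sqrt(2)*sqrt(pi)*C1*erf(sqrt(2)*a*sqrt(-k)/4)/sqrt(-k) - C2, (k > 0) | (k < 0)), (-C1*a - C2, True))


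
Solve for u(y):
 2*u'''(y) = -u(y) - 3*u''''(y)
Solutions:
 u(y) = C1*exp(y*(-1 + sqrt(1 + 6*2^(2/3)/(1 + sqrt(15)*I)^(1/3) + 3*2^(1/3)*(1 + sqrt(15)*I)^(1/3)))/6)*sin(y*sqrt(Abs(-2 + 6*2^(2/3)/(1 + sqrt(15)*I)^(1/3) + 2/sqrt(1 + 6*2^(2/3)/(1 + sqrt(15)*I)^(1/3) + 3*2^(1/3)*(1 + sqrt(15)*I)^(1/3)) + 3*2^(1/3)*(1 + sqrt(15)*I)^(1/3)))/6) + C2*exp(y*(-1 + sqrt(1 + 6*2^(2/3)/(1 + sqrt(15)*I)^(1/3) + 3*2^(1/3)*(1 + sqrt(15)*I)^(1/3)))/6)*cos(y*sqrt(-2 + 6*2^(2/3)/(1 + sqrt(15)*I)^(1/3) + 2/sqrt(1 + 6*2^(2/3)/(1 + sqrt(15)*I)^(1/3) + 3*2^(1/3)*(1 + sqrt(15)*I)^(1/3)) + 3*2^(1/3)*(1 + sqrt(15)*I)^(1/3))/6) + C3*exp(-y*(1 + sqrt(1 + 6*2^(2/3)/(1 + sqrt(15)*I)^(1/3) + 3*2^(1/3)*(1 + sqrt(15)*I)^(1/3)))/6)*sin(y*sqrt(Abs(2 - 3*2^(1/3)*(1 + sqrt(15)*I)^(1/3) + 2/sqrt(1 + 6*2^(2/3)/(1 + sqrt(15)*I)^(1/3) + 3*2^(1/3)*(1 + sqrt(15)*I)^(1/3)) - 6*2^(2/3)/(1 + sqrt(15)*I)^(1/3)))/6) + C4*exp(-y*(1 + sqrt(1 + 6*2^(2/3)/(1 + sqrt(15)*I)^(1/3) + 3*2^(1/3)*(1 + sqrt(15)*I)^(1/3)))/6)*cos(y*sqrt(-2 + 6*2^(2/3)/(1 + sqrt(15)*I)^(1/3) - 2/sqrt(1 + 6*2^(2/3)/(1 + sqrt(15)*I)^(1/3) + 3*2^(1/3)*(1 + sqrt(15)*I)^(1/3)) + 3*2^(1/3)*(1 + sqrt(15)*I)^(1/3))/6)


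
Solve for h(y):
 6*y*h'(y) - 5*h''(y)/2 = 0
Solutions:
 h(y) = C1 + C2*erfi(sqrt(30)*y/5)


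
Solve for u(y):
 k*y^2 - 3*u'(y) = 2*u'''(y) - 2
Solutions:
 u(y) = C1 + C2*sin(sqrt(6)*y/2) + C3*cos(sqrt(6)*y/2) + k*y^3/9 - 4*k*y/9 + 2*y/3


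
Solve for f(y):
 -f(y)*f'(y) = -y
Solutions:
 f(y) = -sqrt(C1 + y^2)
 f(y) = sqrt(C1 + y^2)


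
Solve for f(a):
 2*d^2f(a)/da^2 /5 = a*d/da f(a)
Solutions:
 f(a) = C1 + C2*erfi(sqrt(5)*a/2)


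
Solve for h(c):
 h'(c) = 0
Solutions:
 h(c) = C1


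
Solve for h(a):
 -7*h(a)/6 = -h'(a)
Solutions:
 h(a) = C1*exp(7*a/6)


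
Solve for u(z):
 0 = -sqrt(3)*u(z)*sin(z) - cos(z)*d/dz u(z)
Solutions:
 u(z) = C1*cos(z)^(sqrt(3))


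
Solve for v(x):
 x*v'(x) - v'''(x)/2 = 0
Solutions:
 v(x) = C1 + Integral(C2*airyai(2^(1/3)*x) + C3*airybi(2^(1/3)*x), x)


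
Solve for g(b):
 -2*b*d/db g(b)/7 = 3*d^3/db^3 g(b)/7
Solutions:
 g(b) = C1 + Integral(C2*airyai(-2^(1/3)*3^(2/3)*b/3) + C3*airybi(-2^(1/3)*3^(2/3)*b/3), b)


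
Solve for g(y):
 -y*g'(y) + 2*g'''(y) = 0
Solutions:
 g(y) = C1 + Integral(C2*airyai(2^(2/3)*y/2) + C3*airybi(2^(2/3)*y/2), y)


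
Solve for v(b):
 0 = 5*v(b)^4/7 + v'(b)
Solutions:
 v(b) = 7^(1/3)*(1/(C1 + 15*b))^(1/3)
 v(b) = 7^(1/3)*(-3^(2/3) - 3*3^(1/6)*I)*(1/(C1 + 5*b))^(1/3)/6
 v(b) = 7^(1/3)*(-3^(2/3) + 3*3^(1/6)*I)*(1/(C1 + 5*b))^(1/3)/6


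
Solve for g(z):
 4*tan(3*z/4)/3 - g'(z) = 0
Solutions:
 g(z) = C1 - 16*log(cos(3*z/4))/9


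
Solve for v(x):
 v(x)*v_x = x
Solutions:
 v(x) = -sqrt(C1 + x^2)
 v(x) = sqrt(C1 + x^2)


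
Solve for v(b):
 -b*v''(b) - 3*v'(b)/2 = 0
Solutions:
 v(b) = C1 + C2/sqrt(b)


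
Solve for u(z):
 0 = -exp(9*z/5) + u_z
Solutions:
 u(z) = C1 + 5*exp(9*z/5)/9


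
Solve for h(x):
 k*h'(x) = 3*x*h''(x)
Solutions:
 h(x) = C1 + x^(re(k)/3 + 1)*(C2*sin(log(x)*Abs(im(k))/3) + C3*cos(log(x)*im(k)/3))


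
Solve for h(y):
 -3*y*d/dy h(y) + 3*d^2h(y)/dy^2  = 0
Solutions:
 h(y) = C1 + C2*erfi(sqrt(2)*y/2)


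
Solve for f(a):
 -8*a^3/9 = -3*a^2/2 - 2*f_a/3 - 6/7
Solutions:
 f(a) = C1 + a^4/3 - 3*a^3/4 - 9*a/7


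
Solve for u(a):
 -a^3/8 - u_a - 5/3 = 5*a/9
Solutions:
 u(a) = C1 - a^4/32 - 5*a^2/18 - 5*a/3


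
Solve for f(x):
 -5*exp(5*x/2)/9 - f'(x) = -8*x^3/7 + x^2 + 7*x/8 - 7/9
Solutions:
 f(x) = C1 + 2*x^4/7 - x^3/3 - 7*x^2/16 + 7*x/9 - 2*exp(5*x/2)/9


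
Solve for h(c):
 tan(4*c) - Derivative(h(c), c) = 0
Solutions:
 h(c) = C1 - log(cos(4*c))/4


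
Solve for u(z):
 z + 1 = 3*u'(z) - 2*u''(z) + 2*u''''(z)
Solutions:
 u(z) = C1 + C2*exp(6^(1/3)*z*(2*6^(1/3)/(sqrt(681) + 27)^(1/3) + (sqrt(681) + 27)^(1/3))/12)*sin(2^(1/3)*3^(1/6)*z*(-3^(2/3)*(sqrt(681) + 27)^(1/3) + 6*2^(1/3)/(sqrt(681) + 27)^(1/3))/12) + C3*exp(6^(1/3)*z*(2*6^(1/3)/(sqrt(681) + 27)^(1/3) + (sqrt(681) + 27)^(1/3))/12)*cos(2^(1/3)*3^(1/6)*z*(-3^(2/3)*(sqrt(681) + 27)^(1/3) + 6*2^(1/3)/(sqrt(681) + 27)^(1/3))/12) + C4*exp(-6^(1/3)*z*(2*6^(1/3)/(sqrt(681) + 27)^(1/3) + (sqrt(681) + 27)^(1/3))/6) + z^2/6 + 5*z/9


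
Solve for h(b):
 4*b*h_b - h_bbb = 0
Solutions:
 h(b) = C1 + Integral(C2*airyai(2^(2/3)*b) + C3*airybi(2^(2/3)*b), b)


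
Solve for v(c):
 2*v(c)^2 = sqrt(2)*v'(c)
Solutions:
 v(c) = -1/(C1 + sqrt(2)*c)


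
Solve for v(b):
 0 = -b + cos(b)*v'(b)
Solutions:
 v(b) = C1 + Integral(b/cos(b), b)


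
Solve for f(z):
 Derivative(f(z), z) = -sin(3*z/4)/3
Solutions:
 f(z) = C1 + 4*cos(3*z/4)/9


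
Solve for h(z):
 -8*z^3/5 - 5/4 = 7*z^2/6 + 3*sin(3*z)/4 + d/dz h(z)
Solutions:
 h(z) = C1 - 2*z^4/5 - 7*z^3/18 - 5*z/4 + cos(3*z)/4


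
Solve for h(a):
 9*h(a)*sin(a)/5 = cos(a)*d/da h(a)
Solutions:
 h(a) = C1/cos(a)^(9/5)


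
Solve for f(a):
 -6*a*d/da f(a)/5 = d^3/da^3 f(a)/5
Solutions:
 f(a) = C1 + Integral(C2*airyai(-6^(1/3)*a) + C3*airybi(-6^(1/3)*a), a)


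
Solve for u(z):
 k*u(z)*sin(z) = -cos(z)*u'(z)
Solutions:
 u(z) = C1*exp(k*log(cos(z)))


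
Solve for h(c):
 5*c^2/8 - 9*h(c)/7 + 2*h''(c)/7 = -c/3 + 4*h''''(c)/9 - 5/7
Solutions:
 h(c) = 35*c^2/72 + 7*c/27 + (C1*sin(3*sqrt(2)*7^(3/4)*c*sin(atan(3*sqrt(3))/2)/14) + C2*cos(3*sqrt(2)*7^(3/4)*c*sin(atan(3*sqrt(3))/2)/14))*exp(-3*sqrt(2)*7^(3/4)*c*cos(atan(3*sqrt(3))/2)/14) + (C3*sin(3*sqrt(2)*7^(3/4)*c*sin(atan(3*sqrt(3))/2)/14) + C4*cos(3*sqrt(2)*7^(3/4)*c*sin(atan(3*sqrt(3))/2)/14))*exp(3*sqrt(2)*7^(3/4)*c*cos(atan(3*sqrt(3))/2)/14) + 125/162


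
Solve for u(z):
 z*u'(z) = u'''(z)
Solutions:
 u(z) = C1 + Integral(C2*airyai(z) + C3*airybi(z), z)


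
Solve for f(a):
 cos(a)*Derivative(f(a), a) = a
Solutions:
 f(a) = C1 + Integral(a/cos(a), a)


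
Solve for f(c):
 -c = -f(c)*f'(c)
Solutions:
 f(c) = -sqrt(C1 + c^2)
 f(c) = sqrt(C1 + c^2)


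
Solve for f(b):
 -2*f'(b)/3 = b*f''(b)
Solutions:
 f(b) = C1 + C2*b^(1/3)


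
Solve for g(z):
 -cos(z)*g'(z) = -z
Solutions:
 g(z) = C1 + Integral(z/cos(z), z)


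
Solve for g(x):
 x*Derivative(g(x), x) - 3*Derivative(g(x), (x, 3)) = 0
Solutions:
 g(x) = C1 + Integral(C2*airyai(3^(2/3)*x/3) + C3*airybi(3^(2/3)*x/3), x)


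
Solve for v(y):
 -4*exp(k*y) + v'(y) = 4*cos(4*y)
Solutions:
 v(y) = C1 + sin(4*y) + 4*exp(k*y)/k


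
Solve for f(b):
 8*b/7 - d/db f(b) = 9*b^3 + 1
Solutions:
 f(b) = C1 - 9*b^4/4 + 4*b^2/7 - b


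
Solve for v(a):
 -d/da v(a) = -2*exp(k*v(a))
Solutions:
 v(a) = Piecewise((log(-1/(C1*k + 2*a*k))/k, Ne(k, 0)), (nan, True))
 v(a) = Piecewise((C1 + 2*a, Eq(k, 0)), (nan, True))


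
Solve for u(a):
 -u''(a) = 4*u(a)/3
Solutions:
 u(a) = C1*sin(2*sqrt(3)*a/3) + C2*cos(2*sqrt(3)*a/3)


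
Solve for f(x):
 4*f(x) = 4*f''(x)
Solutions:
 f(x) = C1*exp(-x) + C2*exp(x)


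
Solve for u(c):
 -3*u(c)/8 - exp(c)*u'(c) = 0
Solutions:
 u(c) = C1*exp(3*exp(-c)/8)


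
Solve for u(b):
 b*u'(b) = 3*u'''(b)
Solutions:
 u(b) = C1 + Integral(C2*airyai(3^(2/3)*b/3) + C3*airybi(3^(2/3)*b/3), b)


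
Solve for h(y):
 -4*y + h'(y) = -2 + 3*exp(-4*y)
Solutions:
 h(y) = C1 + 2*y^2 - 2*y - 3*exp(-4*y)/4


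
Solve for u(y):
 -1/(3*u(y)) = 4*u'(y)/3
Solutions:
 u(y) = -sqrt(C1 - 2*y)/2
 u(y) = sqrt(C1 - 2*y)/2


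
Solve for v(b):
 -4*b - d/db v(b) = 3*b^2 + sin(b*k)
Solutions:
 v(b) = C1 - b^3 - 2*b^2 + cos(b*k)/k


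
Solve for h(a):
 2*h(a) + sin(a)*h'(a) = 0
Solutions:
 h(a) = C1*(cos(a) + 1)/(cos(a) - 1)


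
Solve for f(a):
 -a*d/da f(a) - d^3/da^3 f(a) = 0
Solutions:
 f(a) = C1 + Integral(C2*airyai(-a) + C3*airybi(-a), a)


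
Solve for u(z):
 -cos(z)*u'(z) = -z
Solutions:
 u(z) = C1 + Integral(z/cos(z), z)


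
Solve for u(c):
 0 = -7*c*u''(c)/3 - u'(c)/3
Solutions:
 u(c) = C1 + C2*c^(6/7)


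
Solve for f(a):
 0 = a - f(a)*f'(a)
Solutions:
 f(a) = -sqrt(C1 + a^2)
 f(a) = sqrt(C1 + a^2)


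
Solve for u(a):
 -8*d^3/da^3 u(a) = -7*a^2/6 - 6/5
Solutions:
 u(a) = C1 + C2*a + C3*a^2 + 7*a^5/2880 + a^3/40


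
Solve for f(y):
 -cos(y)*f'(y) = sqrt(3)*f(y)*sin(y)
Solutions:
 f(y) = C1*cos(y)^(sqrt(3))


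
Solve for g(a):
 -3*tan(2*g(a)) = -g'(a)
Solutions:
 g(a) = -asin(C1*exp(6*a))/2 + pi/2
 g(a) = asin(C1*exp(6*a))/2


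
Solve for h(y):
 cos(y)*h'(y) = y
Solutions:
 h(y) = C1 + Integral(y/cos(y), y)


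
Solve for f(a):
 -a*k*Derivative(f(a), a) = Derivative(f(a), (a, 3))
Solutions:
 f(a) = C1 + Integral(C2*airyai(a*(-k)^(1/3)) + C3*airybi(a*(-k)^(1/3)), a)


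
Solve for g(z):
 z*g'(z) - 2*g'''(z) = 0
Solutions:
 g(z) = C1 + Integral(C2*airyai(2^(2/3)*z/2) + C3*airybi(2^(2/3)*z/2), z)


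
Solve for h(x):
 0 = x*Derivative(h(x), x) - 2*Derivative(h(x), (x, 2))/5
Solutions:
 h(x) = C1 + C2*erfi(sqrt(5)*x/2)


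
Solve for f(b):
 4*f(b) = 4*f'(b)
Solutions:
 f(b) = C1*exp(b)


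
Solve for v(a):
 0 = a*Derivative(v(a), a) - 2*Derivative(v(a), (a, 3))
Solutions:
 v(a) = C1 + Integral(C2*airyai(2^(2/3)*a/2) + C3*airybi(2^(2/3)*a/2), a)


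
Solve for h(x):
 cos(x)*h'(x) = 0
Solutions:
 h(x) = C1


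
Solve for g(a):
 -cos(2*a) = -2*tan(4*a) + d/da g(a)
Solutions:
 g(a) = C1 - log(cos(4*a))/2 - sin(2*a)/2


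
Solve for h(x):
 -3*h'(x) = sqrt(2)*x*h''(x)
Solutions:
 h(x) = C1 + C2*x^(1 - 3*sqrt(2)/2)


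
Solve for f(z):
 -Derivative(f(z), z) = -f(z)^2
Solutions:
 f(z) = -1/(C1 + z)


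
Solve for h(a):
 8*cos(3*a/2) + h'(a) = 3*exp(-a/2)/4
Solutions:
 h(a) = C1 - 16*sin(3*a/2)/3 - 3*exp(-a/2)/2


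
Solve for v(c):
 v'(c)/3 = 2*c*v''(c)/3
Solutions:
 v(c) = C1 + C2*c^(3/2)


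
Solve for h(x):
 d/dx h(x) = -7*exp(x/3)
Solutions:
 h(x) = C1 - 21*exp(x/3)


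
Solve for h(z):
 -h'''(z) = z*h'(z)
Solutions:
 h(z) = C1 + Integral(C2*airyai(-z) + C3*airybi(-z), z)


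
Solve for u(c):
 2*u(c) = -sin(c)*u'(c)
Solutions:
 u(c) = C1*(cos(c) + 1)/(cos(c) - 1)


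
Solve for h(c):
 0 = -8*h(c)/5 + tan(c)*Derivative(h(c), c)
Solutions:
 h(c) = C1*sin(c)^(8/5)


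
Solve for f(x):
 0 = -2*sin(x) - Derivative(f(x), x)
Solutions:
 f(x) = C1 + 2*cos(x)


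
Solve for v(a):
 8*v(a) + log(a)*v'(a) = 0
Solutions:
 v(a) = C1*exp(-8*li(a))


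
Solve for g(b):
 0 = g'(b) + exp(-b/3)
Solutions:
 g(b) = C1 + 3*exp(-b/3)


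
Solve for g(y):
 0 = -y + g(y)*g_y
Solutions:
 g(y) = -sqrt(C1 + y^2)
 g(y) = sqrt(C1 + y^2)


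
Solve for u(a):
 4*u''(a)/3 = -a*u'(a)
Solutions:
 u(a) = C1 + C2*erf(sqrt(6)*a/4)


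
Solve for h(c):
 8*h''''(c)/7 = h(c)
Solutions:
 h(c) = C1*exp(-14^(1/4)*c/2) + C2*exp(14^(1/4)*c/2) + C3*sin(14^(1/4)*c/2) + C4*cos(14^(1/4)*c/2)


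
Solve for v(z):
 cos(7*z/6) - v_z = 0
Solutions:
 v(z) = C1 + 6*sin(7*z/6)/7


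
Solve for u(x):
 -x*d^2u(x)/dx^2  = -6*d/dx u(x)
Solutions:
 u(x) = C1 + C2*x^7


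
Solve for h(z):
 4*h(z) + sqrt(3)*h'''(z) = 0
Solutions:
 h(z) = C3*exp(-2^(2/3)*3^(5/6)*z/3) + (C1*sin(2^(2/3)*3^(1/3)*z/2) + C2*cos(2^(2/3)*3^(1/3)*z/2))*exp(2^(2/3)*3^(5/6)*z/6)


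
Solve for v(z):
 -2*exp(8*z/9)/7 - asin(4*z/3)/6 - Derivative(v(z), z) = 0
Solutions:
 v(z) = C1 - z*asin(4*z/3)/6 - sqrt(9 - 16*z^2)/24 - 9*exp(8*z/9)/28


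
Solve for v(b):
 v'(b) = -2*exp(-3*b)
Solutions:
 v(b) = C1 + 2*exp(-3*b)/3


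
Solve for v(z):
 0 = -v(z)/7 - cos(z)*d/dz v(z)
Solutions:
 v(z) = C1*(sin(z) - 1)^(1/14)/(sin(z) + 1)^(1/14)


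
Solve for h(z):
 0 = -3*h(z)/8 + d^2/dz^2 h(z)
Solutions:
 h(z) = C1*exp(-sqrt(6)*z/4) + C2*exp(sqrt(6)*z/4)


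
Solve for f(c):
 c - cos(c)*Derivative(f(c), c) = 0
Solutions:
 f(c) = C1 + Integral(c/cos(c), c)


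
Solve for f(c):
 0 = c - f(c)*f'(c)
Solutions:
 f(c) = -sqrt(C1 + c^2)
 f(c) = sqrt(C1 + c^2)


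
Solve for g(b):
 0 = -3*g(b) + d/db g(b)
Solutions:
 g(b) = C1*exp(3*b)


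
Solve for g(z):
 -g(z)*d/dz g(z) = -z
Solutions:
 g(z) = -sqrt(C1 + z^2)
 g(z) = sqrt(C1 + z^2)


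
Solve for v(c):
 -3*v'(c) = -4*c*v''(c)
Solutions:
 v(c) = C1 + C2*c^(7/4)


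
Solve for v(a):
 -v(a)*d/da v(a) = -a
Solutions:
 v(a) = -sqrt(C1 + a^2)
 v(a) = sqrt(C1 + a^2)


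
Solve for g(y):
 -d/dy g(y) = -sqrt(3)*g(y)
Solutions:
 g(y) = C1*exp(sqrt(3)*y)


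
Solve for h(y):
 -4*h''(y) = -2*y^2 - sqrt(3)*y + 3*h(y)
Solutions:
 h(y) = C1*sin(sqrt(3)*y/2) + C2*cos(sqrt(3)*y/2) + 2*y^2/3 + sqrt(3)*y/3 - 16/9


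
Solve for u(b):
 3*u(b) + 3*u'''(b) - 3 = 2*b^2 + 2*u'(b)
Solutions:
 u(b) = C1*exp(2^(1/3)*b*(4/(sqrt(697) + 27)^(1/3) + 2^(1/3)*(sqrt(697) + 27)^(1/3))/12)*sin(2^(1/3)*sqrt(3)*b*(-2^(1/3)*(sqrt(697) + 27)^(1/3) + 4/(sqrt(697) + 27)^(1/3))/12) + C2*exp(2^(1/3)*b*(4/(sqrt(697) + 27)^(1/3) + 2^(1/3)*(sqrt(697) + 27)^(1/3))/12)*cos(2^(1/3)*sqrt(3)*b*(-2^(1/3)*(sqrt(697) + 27)^(1/3) + 4/(sqrt(697) + 27)^(1/3))/12) + C3*exp(-2^(1/3)*b*(4/(sqrt(697) + 27)^(1/3) + 2^(1/3)*(sqrt(697) + 27)^(1/3))/6) + 2*b^2/3 + 8*b/9 + 43/27
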